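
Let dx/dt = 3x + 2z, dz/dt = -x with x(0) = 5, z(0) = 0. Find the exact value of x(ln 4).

A = [[3,2],[-1,0]]; eigenvalues λ = 1, 2.
Eigenvectors: (-1,1) for λ=1, (2,-1) for λ=2.
From the initial condition, c_1 = 5, c_2 = 5.
x(ln 4) = (5)(4^1)(-1) + (5)(4^2)(2) = 140.

140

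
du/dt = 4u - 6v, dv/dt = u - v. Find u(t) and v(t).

Coefficient matrix A = [[4, -6], [1, -1]].
Characteristic polynomial det(A - λI) = λ^2 - 3λ + 2 = 0.
Eigenvalues λ = 1, 2.
For λ=1: (A-λI) row 1 is [3, -6], so an eigenvector is (2, 1).
For λ=2: (A-λI) row 1 is [2, -6], so an eigenvector is (3, 1).
General solution: C_1e^(t)(2,1) + C_2e^(2t)(3,1).

u(t) = 2C_1e^(t) + 3C_2e^(2t), v(t) = C_1e^(t) + C_2e^(2t)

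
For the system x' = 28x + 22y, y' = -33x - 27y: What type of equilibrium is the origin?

A = [[28,22],[-33,-27]]; det(A-λI) = λ^2 - λ - 30.
λ = 6, -5: opposite signs.

saddle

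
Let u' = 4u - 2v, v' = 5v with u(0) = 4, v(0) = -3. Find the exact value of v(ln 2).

-96

A = [[4,-2],[0,5]]; eigenvalues λ = 5, 4.
Eigenvectors: (-2,1) for λ=5, (1,0) for λ=4.
From the initial condition, c_1 = -3, c_2 = -2.
v(ln 2) = (-3)(2^5)(1) + (-2)(2^4)(0) = -96.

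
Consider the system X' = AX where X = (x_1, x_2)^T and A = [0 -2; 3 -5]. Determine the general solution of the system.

Coefficient matrix A = [[0, -2], [3, -5]].
Characteristic polynomial det(A - λI) = λ^2 + 5λ + 6 = 0.
Eigenvalues λ = -2, -3.
For λ=-2: (A-λI) row 1 is [2, -2], so an eigenvector is (-1, -1).
For λ=-3: (A-λI) row 1 is [3, -2], so an eigenvector is (2, 3).
General solution: C_1e^(-2t)(-1,-1) + C_2e^(-3t)(2,3).

x_1(t) = -C_1e^(-2t) + 2C_2e^(-3t), x_2(t) = -C_1e^(-2t) + 3C_2e^(-3t)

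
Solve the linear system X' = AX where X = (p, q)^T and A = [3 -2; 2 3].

p(t) = -c_1e^(3t)sin(2t) + c_2e^(3t)cos(2t), q(t) = c_1e^(3t)cos(2t) + c_2e^(3t)sin(2t)

Coefficient matrix A = [[3, -2], [2, 3]].
Characteristic polynomial det(A - λI) = λ^2 - 6λ + 13 = 0.
Eigenvalues λ = 3 ± 2i (complex conjugate pair).
For λ=3+2i: an eigenvector is (0,1) - i(-1,0) = (0 + i, 1).
A real fundamental pair from Re and Im of e^((3+2i)t)v: X_1 = e^(3t)(cos(2t)·(0,1) + sin(2t)·(-1,0)), X_2 = e^(3t)(sin(2t)·(0,1) - cos(2t)·(-1,0)).
General solution: c_1X_1 + c_2X_2.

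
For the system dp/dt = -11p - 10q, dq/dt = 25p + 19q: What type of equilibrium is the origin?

unstable spiral

A = [[-11,-10],[25,19]]; det(A-λI) = λ^2 - 8λ + 41.
λ = 4 ± 5i: positive real part.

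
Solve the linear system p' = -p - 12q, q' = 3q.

p(t) = -c_1e^(-t) - 3c_2e^(3t), q(t) = c_2e^(3t)

Coefficient matrix A = [[-1, -12], [0, 3]].
Characteristic polynomial det(A - λI) = λ^2 - 2λ - 3 = 0.
Eigenvalues λ = -1, 3.
For λ=-1: (A-λI) row 1 is [0, -12], so an eigenvector is (-1, 0).
For λ=3: (A-λI) row 1 is [-4, -12], so an eigenvector is (-3, 1).
General solution: c_1e^(-t)(-1,0) + c_2e^(3t)(-3,1).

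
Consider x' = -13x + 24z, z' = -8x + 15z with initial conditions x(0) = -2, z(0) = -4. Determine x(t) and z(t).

Coefficient matrix A = [[-13, 24], [-8, 15]].
Characteristic polynomial det(A - λI) = λ^2 - 2λ - 3 = 0.
Eigenvalues λ = 3, -1.
For λ=3: (A-λI) row 1 is [-16, 24], so an eigenvector is (3, 2).
For λ=-1: (A-λI) row 1 is [-12, 24], so an eigenvector is (-2, -1).
General solution: C_1e^(3t)(3,2) + C_2e^(-t)(-2,-1).
Applying x(0)=-2, z(0)=-4 gives C_1=-6, C_2=-8.

x(t) = -18e^(3t) + 16e^(-t), z(t) = -12e^(3t) + 8e^(-t)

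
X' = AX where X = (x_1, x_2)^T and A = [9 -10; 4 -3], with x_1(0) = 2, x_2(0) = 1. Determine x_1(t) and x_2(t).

x_1(t) = e^(3t)sin(2t) + 2e^(3t)cos(2t), x_2(t) = e^(3t)sin(2t) + e^(3t)cos(2t)

Coefficient matrix A = [[9, -10], [4, -3]].
Characteristic polynomial det(A - λI) = λ^2 - 6λ + 13 = 0.
Eigenvalues λ = 3 ± 2i (complex conjugate pair).
For λ=3+2i: an eigenvector is (2,1) - i(1,1) = (2 - i, 1 - i).
A real fundamental pair from Re and Im of e^((3+2i)t)v: X_1 = e^(3t)(cos(2t)·(2,1) + sin(2t)·(1,1)), X_2 = e^(3t)(sin(2t)·(2,1) - cos(2t)·(1,1)).
General solution: c_1X_1 + c_2X_2.
Applying x_1(0)=2, x_2(0)=1 gives c_1=1, c_2=0.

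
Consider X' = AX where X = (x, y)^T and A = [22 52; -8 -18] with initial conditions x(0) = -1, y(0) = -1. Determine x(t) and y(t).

Coefficient matrix A = [[22, 52], [-8, -18]].
Characteristic polynomial det(A - λI) = λ^2 - 4λ + 20 = 0.
Eigenvalues λ = 2 ± 4i (complex conjugate pair).
For λ=2+4i: an eigenvector is (-3,1) - i(-2,1) = (-3 + 2i, 1 - i).
A real fundamental pair from Re and Im of e^((2+4i)t)v: X_1 = e^(2t)(cos(4t)·(-3,1) + sin(4t)·(-2,1)), X_2 = e^(2t)(sin(4t)·(-3,1) - cos(4t)·(-2,1)).
General solution: C_1X_1 + C_2X_2.
Applying x(0)=-1, y(0)=-1 gives C_1=3, C_2=4.

x(t) = -18e^(2t)sin(4t) - e^(2t)cos(4t), y(t) = 7e^(2t)sin(4t) - e^(2t)cos(4t)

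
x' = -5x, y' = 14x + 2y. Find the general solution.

Coefficient matrix A = [[-5, 0], [14, 2]].
Characteristic polynomial det(A - λI) = λ^2 + 3λ - 10 = 0.
Eigenvalues λ = -5, 2.
For λ=-5: (A-λI) row 2 is [14, 7], so an eigenvector is (-1, 2).
For λ=2: (A-λI) row 1 is [-7, 0], so an eigenvector is (0, -1).
General solution: c_1e^(-5t)(-1,2) + c_2e^(2t)(0,-1).

x(t) = -c_1e^(-5t), y(t) = 2c_1e^(-5t) - c_2e^(2t)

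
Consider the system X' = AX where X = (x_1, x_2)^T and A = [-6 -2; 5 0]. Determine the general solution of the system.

Coefficient matrix A = [[-6, -2], [5, 0]].
Characteristic polynomial det(A - λI) = λ^2 + 6λ + 10 = 0.
Eigenvalues λ = -3 ± i (complex conjugate pair).
For λ=-3+i: an eigenvector is (-1,1) - i(1,-2) = (-1 - i, 1 + 2i).
A real fundamental pair from Re and Im of e^((-3+i)t)v: X_1 = e^(-3t)(cos(t)·(-1,1) + sin(t)·(1,-2)), X_2 = e^(-3t)(sin(t)·(-1,1) - cos(t)·(1,-2)).
General solution: K_1X_1 + K_2X_2.

x_1(t) = K_1e^(-3t)sin(t) - K_1e^(-3t)cos(t) - K_2e^(-3t)sin(t) - K_2e^(-3t)cos(t), x_2(t) = -2K_1e^(-3t)sin(t) + K_1e^(-3t)cos(t) + K_2e^(-3t)sin(t) + 2K_2e^(-3t)cos(t)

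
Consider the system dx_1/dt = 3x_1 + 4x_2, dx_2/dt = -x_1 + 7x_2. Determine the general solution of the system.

x_1(t) = -2c_1e^(5t) - 2c_2te^(5t) - c_2e^(5t), x_2(t) = -c_1e^(5t) - c_2te^(5t) - c_2e^(5t)

Coefficient matrix A = [[3, 4], [-1, 7]].
Characteristic polynomial det(A - λI) = λ^2 - 10λ + 25 = 0.
Single eigenvalue λ = 5 with algebraic multiplicity 2.
Eigenvector v = (-2,-1); generalized eigenvector w with (A-λI)w=v is (-1,-1).
General solution: e^(5t)[c_1·v + c_2·(t·v + w)].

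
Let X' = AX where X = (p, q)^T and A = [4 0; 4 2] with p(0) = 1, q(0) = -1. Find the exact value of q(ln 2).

20

A = [[4,0],[4,2]]; eigenvalues λ = 2, 4.
Eigenvectors: (0,-1) for λ=2, (-1,-2) for λ=4.
From the initial condition, c_1 = 3, c_2 = -1.
q(ln 2) = (3)(2^2)(-1) + (-1)(2^4)(-2) = 20.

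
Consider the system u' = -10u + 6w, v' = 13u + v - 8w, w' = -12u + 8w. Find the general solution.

u(t) = K_1e^(-4t) + K_2e^(2t), v(t) = -K_1e^(-4t) - 3K_2e^(2t) + K_3e^(t), w(t) = K_1e^(-4t) + 2K_2e^(2t)

Coefficient matrix A = [[-10, 0, 6], [13, 1, -8], [-12, 0, 8]].
det(A - λI) = 0 gives eigenvalues λ = -4, 2, 1.
For λ=-4: eigenvector (1,-1,1).
For λ=2: eigenvector (1,-3,2).
For λ=1: eigenvector (0,1,0).
General solution: K_1e^(-4t)(1,-1,1) + K_2e^(2t)(1,-3,2) + K_3e^(t)(0,1,0).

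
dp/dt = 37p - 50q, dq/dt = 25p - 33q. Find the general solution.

Coefficient matrix A = [[37, -50], [25, -33]].
Characteristic polynomial det(A - λI) = λ^2 - 4λ + 29 = 0.
Eigenvalues λ = 2 ± 5i (complex conjugate pair).
For λ=2+5i: an eigenvector is (3,2) - i(1,1) = (3 - i, 2 - i).
A real fundamental pair from Re and Im of e^((2+5i)t)v: X_1 = e^(2t)(cos(5t)·(3,2) + sin(5t)·(1,1)), X_2 = e^(2t)(sin(5t)·(3,2) - cos(5t)·(1,1)).
General solution: K_1X_1 + K_2X_2.

p(t) = K_1e^(2t)sin(5t) + 3K_1e^(2t)cos(5t) + 3K_2e^(2t)sin(5t) - K_2e^(2t)cos(5t), q(t) = K_1e^(2t)sin(5t) + 2K_1e^(2t)cos(5t) + 2K_2e^(2t)sin(5t) - K_2e^(2t)cos(5t)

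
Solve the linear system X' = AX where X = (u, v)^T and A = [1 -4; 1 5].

Coefficient matrix A = [[1, -4], [1, 5]].
Characteristic polynomial det(A - λI) = λ^2 - 6λ + 9 = 0.
Single eigenvalue λ = 3 with algebraic multiplicity 2.
Eigenvector v = (2,-1); generalized eigenvector w with (A-λI)w=v is (-1,0).
General solution: e^(3t)[c_1·v + c_2·(t·v + w)].

u(t) = 2c_1e^(3t) + 2c_2te^(3t) - c_2e^(3t), v(t) = -c_1e^(3t) - c_2te^(3t)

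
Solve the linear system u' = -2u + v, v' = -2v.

Coefficient matrix A = [[-2, 1], [0, -2]].
Characteristic polynomial det(A - λI) = λ^2 + 4λ + 4 = 0.
Single eigenvalue λ = -2 with algebraic multiplicity 2.
Eigenvector v = (1,0); generalized eigenvector w with (A-λI)w=v is (3,1).
General solution: e^(-2t)[C_1·v + C_2·(t·v + w)].

u(t) = C_1e^(-2t) + C_2te^(-2t) + 3C_2e^(-2t), v(t) = C_2e^(-2t)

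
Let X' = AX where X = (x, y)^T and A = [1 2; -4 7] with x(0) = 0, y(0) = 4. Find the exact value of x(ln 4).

A = [[1,2],[-4,7]]; eigenvalues λ = 3, 5.
Eigenvectors: (-1,-1) for λ=3, (-1,-2) for λ=5.
From the initial condition, c_1 = 4, c_2 = -4.
x(ln 4) = (4)(4^3)(-1) + (-4)(4^5)(-1) = 3840.

3840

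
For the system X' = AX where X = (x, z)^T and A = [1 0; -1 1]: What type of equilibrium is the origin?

unstable improper node

A = [[1,0],[-1,1]]; det(A-λI) = λ^2 - 2λ + 1.
repeated λ = 1 with a single eigenvector.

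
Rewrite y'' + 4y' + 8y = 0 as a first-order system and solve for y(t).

y(t) = K_1e^(-2t)cos(2t) + K_2e^(-2t)sin(2t)

Let x_1 = y, x_2 = y'. Then x_1' = x_2 and x_2' = -8x_1 - 4x_2.
A = [[0,1],[-8,-4]]; det(A-λI) = λ^2 + 4λ + 8.
Eigenvalues λ = -2 ± 2i.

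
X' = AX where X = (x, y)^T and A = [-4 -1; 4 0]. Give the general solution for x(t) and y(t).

Coefficient matrix A = [[-4, -1], [4, 0]].
Characteristic polynomial det(A - λI) = λ^2 + 4λ + 4 = 0.
Single eigenvalue λ = -2 with algebraic multiplicity 2.
Eigenvector v = (1,-2); generalized eigenvector w with (A-λI)w=v is (1,-3).
General solution: e^(-2t)[c_1·v + c_2·(t·v + w)].

x(t) = c_1e^(-2t) + c_2te^(-2t) + c_2e^(-2t), y(t) = -2c_1e^(-2t) - 2c_2te^(-2t) - 3c_2e^(-2t)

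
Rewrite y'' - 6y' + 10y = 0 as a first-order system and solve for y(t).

y(t) = K_1e^(3t)cos(t) + K_2e^(3t)sin(t)

Let x_1 = y, x_2 = y'. Then x_1' = x_2 and x_2' = -10x_1 + 6x_2.
A = [[0,1],[-10,6]]; det(A-λI) = λ^2 - 6λ + 10.
Eigenvalues λ = 3 ± i.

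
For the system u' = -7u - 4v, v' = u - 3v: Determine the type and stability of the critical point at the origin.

A = [[-7,-4],[1,-3]]; det(A-λI) = λ^2 + 10λ + 25.
repeated λ = -5 with a single eigenvector.

stable improper node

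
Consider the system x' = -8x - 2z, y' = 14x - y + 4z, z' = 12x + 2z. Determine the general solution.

Coefficient matrix A = [[-8, 0, -2], [14, -1, 4], [12, 0, 2]].
det(A - λI) = 0 gives eigenvalues λ = -1, -4, -2.
For λ=-1: eigenvector (0,1,0).
For λ=-4: eigenvector (1,-2,-2).
For λ=-2: eigenvector (-1,2,3).
General solution: C_1e^(-t)(0,1,0) + C_2e^(-4t)(1,-2,-2) + C_3e^(-2t)(-1,2,3).

x(t) = C_2e^(-4t) - C_3e^(-2t), y(t) = C_1e^(-t) - 2C_2e^(-4t) + 2C_3e^(-2t), z(t) = -2C_2e^(-4t) + 3C_3e^(-2t)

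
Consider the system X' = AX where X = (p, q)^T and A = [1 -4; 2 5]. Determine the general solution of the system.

p(t) = -K_1e^(3t)sin(2t) + K_1e^(3t)cos(2t) + K_2e^(3t)sin(2t) + K_2e^(3t)cos(2t), q(t) = K_1e^(3t)sin(2t) - K_2e^(3t)cos(2t)

Coefficient matrix A = [[1, -4], [2, 5]].
Characteristic polynomial det(A - λI) = λ^2 - 6λ + 13 = 0.
Eigenvalues λ = 3 ± 2i (complex conjugate pair).
For λ=3+2i: an eigenvector is (1,0) - i(-1,1) = (1 + i, 0 - i).
A real fundamental pair from Re and Im of e^((3+2i)t)v: X_1 = e^(3t)(cos(2t)·(1,0) + sin(2t)·(-1,1)), X_2 = e^(3t)(sin(2t)·(1,0) - cos(2t)·(-1,1)).
General solution: K_1X_1 + K_2X_2.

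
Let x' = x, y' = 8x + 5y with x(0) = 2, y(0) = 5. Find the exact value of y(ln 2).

280

A = [[1,0],[8,5]]; eigenvalues λ = 1, 5.
Eigenvectors: (-1,2) for λ=1, (0,-1) for λ=5.
From the initial condition, c_1 = -2, c_2 = -9.
y(ln 2) = (-2)(2^1)(2) + (-9)(2^5)(-1) = 280.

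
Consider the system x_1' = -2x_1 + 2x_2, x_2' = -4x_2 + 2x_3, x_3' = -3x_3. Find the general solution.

x_1(t) = -c_1e^(-4t) + c_2e^(-2t) - 4c_3e^(-3t), x_2(t) = c_1e^(-4t) + 2c_3e^(-3t), x_3(t) = c_3e^(-3t)

Coefficient matrix A = [[-2, 2, 0], [0, -4, 2], [0, 0, -3]].
det(A - λI) = 0 gives eigenvalues λ = -4, -2, -3.
For λ=-4: eigenvector (-1,1,0).
For λ=-2: eigenvector (1,0,0).
For λ=-3: eigenvector (-4,2,1).
General solution: c_1e^(-4t)(-1,1,0) + c_2e^(-2t)(1,0,0) + c_3e^(-3t)(-4,2,1).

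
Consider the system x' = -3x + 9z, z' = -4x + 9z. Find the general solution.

Coefficient matrix A = [[-3, 9], [-4, 9]].
Characteristic polynomial det(A - λI) = λ^2 - 6λ + 9 = 0.
Single eigenvalue λ = 3 with algebraic multiplicity 2.
Eigenvector v = (3,2); generalized eigenvector w with (A-λI)w=v is (-2,-1).
General solution: e^(3t)[K_1·v + K_2·(t·v + w)].

x(t) = 3K_1e^(3t) + 3K_2te^(3t) - 2K_2e^(3t), z(t) = 2K_1e^(3t) + 2K_2te^(3t) - K_2e^(3t)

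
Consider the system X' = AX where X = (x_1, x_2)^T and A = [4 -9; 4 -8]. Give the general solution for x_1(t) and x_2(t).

Coefficient matrix A = [[4, -9], [4, -8]].
Characteristic polynomial det(A - λI) = λ^2 + 4λ + 4 = 0.
Single eigenvalue λ = -2 with algebraic multiplicity 2.
Eigenvector v = (-3,-2); generalized eigenvector w with (A-λI)w=v is (-2,-1).
General solution: e^(-2t)[c_1·v + c_2·(t·v + w)].

x_1(t) = -3c_1e^(-2t) - 3c_2te^(-2t) - 2c_2e^(-2t), x_2(t) = -2c_1e^(-2t) - 2c_2te^(-2t) - c_2e^(-2t)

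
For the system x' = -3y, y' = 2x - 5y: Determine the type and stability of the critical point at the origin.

stable node

A = [[0,-3],[2,-5]]; det(A-λI) = λ^2 + 5λ + 6.
λ = -3, -2: both negative.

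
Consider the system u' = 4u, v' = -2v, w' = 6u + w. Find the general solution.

u(t) = K_1e^(4t), v(t) = K_3e^(-2t), w(t) = 2K_1e^(4t) + K_2e^(t)

Coefficient matrix A = [[4, 0, 0], [0, -2, 0], [6, 0, 1]].
det(A - λI) = 0 gives eigenvalues λ = 4, 1, -2.
For λ=4: eigenvector (1,0,2).
For λ=1: eigenvector (0,0,1).
For λ=-2: eigenvector (0,1,0).
General solution: K_1e^(4t)(1,0,2) + K_2e^(t)(0,0,1) + K_3e^(-2t)(0,1,0).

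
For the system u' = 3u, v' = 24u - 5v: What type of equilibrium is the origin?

saddle

A = [[3,0],[24,-5]]; det(A-λI) = λ^2 + 2λ - 15.
λ = -5, 3: opposite signs.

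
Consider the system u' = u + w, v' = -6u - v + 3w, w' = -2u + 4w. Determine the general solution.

u(t) = C_2e^(3t) - C_3e^(2t), v(t) = C_1e^(-t) + C_3e^(2t), w(t) = 2C_2e^(3t) - C_3e^(2t)

Coefficient matrix A = [[1, 0, 1], [-6, -1, 3], [-2, 0, 4]].
det(A - λI) = 0 gives eigenvalues λ = -1, 3, 2.
For λ=-1: eigenvector (0,1,0).
For λ=3: eigenvector (1,0,2).
For λ=2: eigenvector (-1,1,-1).
General solution: C_1e^(-t)(0,1,0) + C_2e^(3t)(1,0,2) + C_3e^(2t)(-1,1,-1).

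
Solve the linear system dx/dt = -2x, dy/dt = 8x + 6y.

x(t) = C_2e^(-2t), y(t) = C_1e^(6t) - C_2e^(-2t)

Coefficient matrix A = [[-2, 0], [8, 6]].
Characteristic polynomial det(A - λI) = λ^2 - 4λ - 12 = 0.
Eigenvalues λ = 6, -2.
For λ=6: (A-λI) row 1 is [-8, 0], so an eigenvector is (0, 1).
For λ=-2: (A-λI) row 2 is [8, 8], so an eigenvector is (1, -1).
General solution: C_1e^(6t)(0,1) + C_2e^(-2t)(1,-1).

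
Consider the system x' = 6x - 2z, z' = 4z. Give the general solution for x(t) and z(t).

Coefficient matrix A = [[6, -2], [0, 4]].
Characteristic polynomial det(A - λI) = λ^2 - 10λ + 24 = 0.
Eigenvalues λ = 4, 6.
For λ=4: (A-λI) row 1 is [2, -2], so an eigenvector is (-1, -1).
For λ=6: (A-λI) row 1 is [0, -2], so an eigenvector is (1, 0).
General solution: C_1e^(4t)(-1,-1) + C_2e^(6t)(1,0).

x(t) = -C_1e^(4t) + C_2e^(6t), z(t) = -C_1e^(4t)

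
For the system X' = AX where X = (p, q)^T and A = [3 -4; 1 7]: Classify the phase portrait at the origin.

unstable improper node

A = [[3,-4],[1,7]]; det(A-λI) = λ^2 - 10λ + 25.
repeated λ = 5 with a single eigenvector.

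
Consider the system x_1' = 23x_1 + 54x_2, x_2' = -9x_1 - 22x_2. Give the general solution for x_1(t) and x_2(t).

x_1(t) = -2c_1e^(-4t) + 3c_2e^(5t), x_2(t) = c_1e^(-4t) - c_2e^(5t)

Coefficient matrix A = [[23, 54], [-9, -22]].
Characteristic polynomial det(A - λI) = λ^2 - λ - 20 = 0.
Eigenvalues λ = -4, 5.
For λ=-4: (A-λI) row 1 is [27, 54], so an eigenvector is (-2, 1).
For λ=5: (A-λI) row 1 is [18, 54], so an eigenvector is (3, -1).
General solution: c_1e^(-4t)(-2,1) + c_2e^(5t)(3,-1).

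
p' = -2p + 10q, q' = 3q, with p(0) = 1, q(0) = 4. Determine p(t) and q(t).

p(t) = 8e^(3t) - 7e^(-2t), q(t) = 4e^(3t)

Coefficient matrix A = [[-2, 10], [0, 3]].
Characteristic polynomial det(A - λI) = λ^2 - λ - 6 = 0.
Eigenvalues λ = 3, -2.
For λ=3: (A-λI) row 1 is [-5, 10], so an eigenvector is (-2, -1).
For λ=-2: (A-λI) row 1 is [0, 10], so an eigenvector is (-1, 0).
General solution: K_1e^(3t)(-2,-1) + K_2e^(-2t)(-1,0).
Applying p(0)=1, q(0)=4 gives K_1=-4, K_2=7.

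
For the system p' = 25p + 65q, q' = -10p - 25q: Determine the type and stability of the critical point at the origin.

A = [[25,65],[-10,-25]]; det(A-λI) = λ^2 + 25.
λ = 0 ± 5i: zero real part.

center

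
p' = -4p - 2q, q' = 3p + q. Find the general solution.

p(t) = -2K_1e^(-t) - K_2e^(-2t), q(t) = 3K_1e^(-t) + K_2e^(-2t)

Coefficient matrix A = [[-4, -2], [3, 1]].
Characteristic polynomial det(A - λI) = λ^2 + 3λ + 2 = 0.
Eigenvalues λ = -1, -2.
For λ=-1: (A-λI) row 1 is [-3, -2], so an eigenvector is (-2, 3).
For λ=-2: (A-λI) row 1 is [-2, -2], so an eigenvector is (-1, 1).
General solution: K_1e^(-t)(-2,3) + K_2e^(-2t)(-1,1).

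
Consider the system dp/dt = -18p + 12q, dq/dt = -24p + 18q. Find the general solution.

p(t) = C_1e^(6t) - C_2e^(-6t), q(t) = 2C_1e^(6t) - C_2e^(-6t)

Coefficient matrix A = [[-18, 12], [-24, 18]].
Characteristic polynomial det(A - λI) = λ^2 - 36 = 0.
Eigenvalues λ = 6, -6.
For λ=6: (A-λI) row 1 is [-24, 12], so an eigenvector is (1, 2).
For λ=-6: (A-λI) row 1 is [-12, 12], so an eigenvector is (-1, -1).
General solution: C_1e^(6t)(1,2) + C_2e^(-6t)(-1,-1).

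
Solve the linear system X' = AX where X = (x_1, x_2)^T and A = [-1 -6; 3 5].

Coefficient matrix A = [[-1, -6], [3, 5]].
Characteristic polynomial det(A - λI) = λ^2 - 4λ + 13 = 0.
Eigenvalues λ = 2 ± 3i (complex conjugate pair).
For λ=2+3i: an eigenvector is (-1,1) - i(-1,0) = (-1 + i, 1).
A real fundamental pair from Re and Im of e^((2+3i)t)v: X_1 = e^(2t)(cos(3t)·(-1,1) + sin(3t)·(-1,0)), X_2 = e^(2t)(sin(3t)·(-1,1) - cos(3t)·(-1,0)).
General solution: c_1X_1 + c_2X_2.

x_1(t) = -c_1e^(2t)sin(3t) - c_1e^(2t)cos(3t) - c_2e^(2t)sin(3t) + c_2e^(2t)cos(3t), x_2(t) = c_1e^(2t)cos(3t) + c_2e^(2t)sin(3t)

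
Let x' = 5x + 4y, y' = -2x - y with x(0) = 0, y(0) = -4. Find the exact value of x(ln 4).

A = [[5,4],[-2,-1]]; eigenvalues λ = 3, 1.
Eigenvectors: (2,-1) for λ=3, (-1,1) for λ=1.
From the initial condition, c_1 = -4, c_2 = -8.
x(ln 4) = (-4)(4^3)(2) + (-8)(4^1)(-1) = -480.

-480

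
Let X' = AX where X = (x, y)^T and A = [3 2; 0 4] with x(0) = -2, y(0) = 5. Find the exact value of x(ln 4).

A = [[3,2],[0,4]]; eigenvalues λ = 4, 3.
Eigenvectors: (2,1) for λ=4, (1,0) for λ=3.
From the initial condition, c_1 = 5, c_2 = -12.
x(ln 4) = (5)(4^4)(2) + (-12)(4^3)(1) = 1792.

1792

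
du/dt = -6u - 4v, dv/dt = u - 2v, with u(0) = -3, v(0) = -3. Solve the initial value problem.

Coefficient matrix A = [[-6, -4], [1, -2]].
Characteristic polynomial det(A - λI) = λ^2 + 8λ + 16 = 0.
Single eigenvalue λ = -4 with algebraic multiplicity 2.
Eigenvector v = (2,-1); generalized eigenvector w with (A-λI)w=v is (3,-2).
General solution: e^(-4t)[C_1·v + C_2·(t·v + w)].
Applying u(0)=-3, v(0)=-3 gives C_1=-15, C_2=9.

u(t) = 18te^(-4t) - 3e^(-4t), v(t) = -9te^(-4t) - 3e^(-4t)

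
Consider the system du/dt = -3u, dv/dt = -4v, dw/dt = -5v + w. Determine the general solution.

Coefficient matrix A = [[-3, 0, 0], [0, -4, 0], [0, -5, 1]].
det(A - λI) = 0 gives eigenvalues λ = 1, -4, -3.
For λ=1: eigenvector (0,0,1).
For λ=-4: eigenvector (0,1,1).
For λ=-3: eigenvector (-1,0,0).
General solution: c_1e^(t)(0,0,1) + c_2e^(-4t)(0,1,1) + c_3e^(-3t)(-1,0,0).

u(t) = -c_3e^(-3t), v(t) = c_2e^(-4t), w(t) = c_1e^(t) + c_2e^(-4t)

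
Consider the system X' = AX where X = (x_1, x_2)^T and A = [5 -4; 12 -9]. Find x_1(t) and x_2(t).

x_1(t) = -2K_1e^(-t) + K_2e^(-3t), x_2(t) = -3K_1e^(-t) + 2K_2e^(-3t)

Coefficient matrix A = [[5, -4], [12, -9]].
Characteristic polynomial det(A - λI) = λ^2 + 4λ + 3 = 0.
Eigenvalues λ = -1, -3.
For λ=-1: (A-λI) row 1 is [6, -4], so an eigenvector is (-2, -3).
For λ=-3: (A-λI) row 1 is [8, -4], so an eigenvector is (1, 2).
General solution: K_1e^(-t)(-2,-3) + K_2e^(-3t)(1,2).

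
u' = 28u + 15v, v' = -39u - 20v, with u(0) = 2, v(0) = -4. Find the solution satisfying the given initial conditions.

u(t) = -4e^(4t)sin(3t) + 2e^(4t)cos(3t), v(t) = 6e^(4t)sin(3t) - 4e^(4t)cos(3t)

Coefficient matrix A = [[28, 15], [-39, -20]].
Characteristic polynomial det(A - λI) = λ^2 - 8λ + 25 = 0.
Eigenvalues λ = 4 ± 3i (complex conjugate pair).
For λ=4+3i: an eigenvector is (1,-2) - i(-2,3) = (1 + 2i, -2 - 3i).
A real fundamental pair from Re and Im of e^((4+3i)t)v: X_1 = e^(4t)(cos(3t)·(1,-2) + sin(3t)·(-2,3)), X_2 = e^(4t)(sin(3t)·(1,-2) - cos(3t)·(-2,3)).
General solution: c_1X_1 + c_2X_2.
Applying u(0)=2, v(0)=-4 gives c_1=2, c_2=0.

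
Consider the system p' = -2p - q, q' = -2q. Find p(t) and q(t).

Coefficient matrix A = [[-2, -1], [0, -2]].
Characteristic polynomial det(A - λI) = λ^2 + 4λ + 4 = 0.
Single eigenvalue λ = -2 with algebraic multiplicity 2.
Eigenvector v = (1,0); generalized eigenvector w with (A-λI)w=v is (-1,-1).
General solution: e^(-2t)[K_1·v + K_2·(t·v + w)].

p(t) = K_1e^(-2t) + K_2te^(-2t) - K_2e^(-2t), q(t) = -K_2e^(-2t)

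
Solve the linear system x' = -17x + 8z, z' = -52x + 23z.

Coefficient matrix A = [[-17, 8], [-52, 23]].
Characteristic polynomial det(A - λI) = λ^2 - 6λ + 25 = 0.
Eigenvalues λ = 3 ± 4i (complex conjugate pair).
For λ=3+4i: an eigenvector is (1,2) - i(-1,-3) = (1 + i, 2 + 3i).
A real fundamental pair from Re and Im of e^((3+4i)t)v: X_1 = e^(3t)(cos(4t)·(1,2) + sin(4t)·(-1,-3)), X_2 = e^(3t)(sin(4t)·(1,2) - cos(4t)·(-1,-3)).
General solution: c_1X_1 + c_2X_2.

x(t) = -c_1e^(3t)sin(4t) + c_1e^(3t)cos(4t) + c_2e^(3t)sin(4t) + c_2e^(3t)cos(4t), z(t) = -3c_1e^(3t)sin(4t) + 2c_1e^(3t)cos(4t) + 2c_2e^(3t)sin(4t) + 3c_2e^(3t)cos(4t)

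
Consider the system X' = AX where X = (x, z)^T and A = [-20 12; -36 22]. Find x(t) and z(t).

Coefficient matrix A = [[-20, 12], [-36, 22]].
Characteristic polynomial det(A - λI) = λ^2 - 2λ - 8 = 0.
Eigenvalues λ = 4, -2.
For λ=4: (A-λI) row 1 is [-24, 12], so an eigenvector is (1, 2).
For λ=-2: (A-λI) row 1 is [-18, 12], so an eigenvector is (2, 3).
General solution: c_1e^(4t)(1,2) + c_2e^(-2t)(2,3).

x(t) = c_1e^(4t) + 2c_2e^(-2t), z(t) = 2c_1e^(4t) + 3c_2e^(-2t)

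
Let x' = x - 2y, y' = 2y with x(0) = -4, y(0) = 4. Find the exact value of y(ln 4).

A = [[1,-2],[0,2]]; eigenvalues λ = 2, 1.
Eigenvectors: (2,-1) for λ=2, (1,0) for λ=1.
From the initial condition, c_1 = -4, c_2 = 4.
y(ln 4) = (-4)(4^2)(-1) + (4)(4^1)(0) = 64.

64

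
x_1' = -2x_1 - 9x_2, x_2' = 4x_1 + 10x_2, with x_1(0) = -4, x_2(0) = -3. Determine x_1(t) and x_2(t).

x_1(t) = 51te^(4t) - 4e^(4t), x_2(t) = -34te^(4t) - 3e^(4t)

Coefficient matrix A = [[-2, -9], [4, 10]].
Characteristic polynomial det(A - λI) = λ^2 - 8λ + 16 = 0.
Single eigenvalue λ = 4 with algebraic multiplicity 2.
Eigenvector v = (3,-2); generalized eigenvector w with (A-λI)w=v is (-2,1).
General solution: e^(4t)[c_1·v + c_2·(t·v + w)].
Applying x_1(0)=-4, x_2(0)=-3 gives c_1=10, c_2=17.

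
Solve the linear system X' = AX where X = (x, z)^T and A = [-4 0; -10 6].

Coefficient matrix A = [[-4, 0], [-10, 6]].
Characteristic polynomial det(A - λI) = λ^2 - 2λ - 24 = 0.
Eigenvalues λ = -4, 6.
For λ=-4: (A-λI) row 2 is [-10, 10], so an eigenvector is (-1, -1).
For λ=6: (A-λI) row 1 is [-10, 0], so an eigenvector is (0, 1).
General solution: K_1e^(-4t)(-1,-1) + K_2e^(6t)(0,1).

x(t) = -K_1e^(-4t), z(t) = -K_1e^(-4t) + K_2e^(6t)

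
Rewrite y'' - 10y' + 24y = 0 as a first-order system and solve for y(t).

Let x_1 = y, x_2 = y'. Then x_1' = x_2 and x_2' = -24x_1 + 10x_2.
A = [[0,1],[-24,10]]; det(A-λI) = λ^2 - 10λ + 24.
Eigenvalues λ = 6, 4 with eigenvectors (1,6), (1,4).

y(t) = K_1e^(6t) + K_2e^(4t)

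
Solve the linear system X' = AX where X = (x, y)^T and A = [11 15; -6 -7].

x(t) = K_1e^(2t)sin(3t) + 2K_1e^(2t)cos(3t) + 2K_2e^(2t)sin(3t) - K_2e^(2t)cos(3t), y(t) = -K_1e^(2t)sin(3t) - K_1e^(2t)cos(3t) - K_2e^(2t)sin(3t) + K_2e^(2t)cos(3t)

Coefficient matrix A = [[11, 15], [-6, -7]].
Characteristic polynomial det(A - λI) = λ^2 - 4λ + 13 = 0.
Eigenvalues λ = 2 ± 3i (complex conjugate pair).
For λ=2+3i: an eigenvector is (2,-1) - i(1,-1) = (2 - i, -1 + i).
A real fundamental pair from Re and Im of e^((2+3i)t)v: X_1 = e^(2t)(cos(3t)·(2,-1) + sin(3t)·(1,-1)), X_2 = e^(2t)(sin(3t)·(2,-1) - cos(3t)·(1,-1)).
General solution: K_1X_1 + K_2X_2.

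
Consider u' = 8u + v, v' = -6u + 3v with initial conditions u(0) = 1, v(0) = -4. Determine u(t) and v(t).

u(t) = -e^(6t) + 2e^(5t), v(t) = 2e^(6t) - 6e^(5t)

Coefficient matrix A = [[8, 1], [-6, 3]].
Characteristic polynomial det(A - λI) = λ^2 - 11λ + 30 = 0.
Eigenvalues λ = 5, 6.
For λ=5: (A-λI) row 1 is [3, 1], so an eigenvector is (1, -3).
For λ=6: (A-λI) row 1 is [2, 1], so an eigenvector is (-1, 2).
General solution: C_1e^(5t)(1,-3) + C_2e^(6t)(-1,2).
Applying u(0)=1, v(0)=-4 gives C_1=2, C_2=1.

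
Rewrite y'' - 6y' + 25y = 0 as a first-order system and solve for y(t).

y(t) = c_1e^(3t)cos(4t) + c_2e^(3t)sin(4t)

Let x_1 = y, x_2 = y'. Then x_1' = x_2 and x_2' = -25x_1 + 6x_2.
A = [[0,1],[-25,6]]; det(A-λI) = λ^2 - 6λ + 25.
Eigenvalues λ = 3 ± 4i.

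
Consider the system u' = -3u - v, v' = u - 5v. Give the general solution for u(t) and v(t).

u(t) = -K_1e^(-4t) - K_2te^(-4t) + K_2e^(-4t), v(t) = -K_1e^(-4t) - K_2te^(-4t) + 2K_2e^(-4t)

Coefficient matrix A = [[-3, -1], [1, -5]].
Characteristic polynomial det(A - λI) = λ^2 + 8λ + 16 = 0.
Single eigenvalue λ = -4 with algebraic multiplicity 2.
Eigenvector v = (-1,-1); generalized eigenvector w with (A-λI)w=v is (1,2).
General solution: e^(-4t)[K_1·v + K_2·(t·v + w)].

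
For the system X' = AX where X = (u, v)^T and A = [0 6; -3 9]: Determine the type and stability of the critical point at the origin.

unstable node

A = [[0,6],[-3,9]]; det(A-λI) = λ^2 - 9λ + 18.
λ = 3, 6: both positive.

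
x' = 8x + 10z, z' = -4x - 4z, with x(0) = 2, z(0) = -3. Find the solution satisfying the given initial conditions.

Coefficient matrix A = [[8, 10], [-4, -4]].
Characteristic polynomial det(A - λI) = λ^2 - 4λ + 8 = 0.
Eigenvalues λ = 2 ± 2i (complex conjugate pair).
For λ=2+2i: an eigenvector is (1,-1) - i(-2,1) = (1 + 2i, -1 - i).
A real fundamental pair from Re and Im of e^((2+2i)t)v: X_1 = e^(2t)(cos(2t)·(1,-1) + sin(2t)·(-2,1)), X_2 = e^(2t)(sin(2t)·(1,-1) - cos(2t)·(-2,1)).
General solution: K_1X_1 + K_2X_2.
Applying x(0)=2, z(0)=-3 gives K_1=4, K_2=-1.

x(t) = -9e^(2t)sin(2t) + 2e^(2t)cos(2t), z(t) = 5e^(2t)sin(2t) - 3e^(2t)cos(2t)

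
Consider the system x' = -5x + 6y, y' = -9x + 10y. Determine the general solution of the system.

Coefficient matrix A = [[-5, 6], [-9, 10]].
Characteristic polynomial det(A - λI) = λ^2 - 5λ + 4 = 0.
Eigenvalues λ = 4, 1.
For λ=4: (A-λI) row 1 is [-9, 6], so an eigenvector is (2, 3).
For λ=1: (A-λI) row 1 is [-6, 6], so an eigenvector is (-1, -1).
General solution: c_1e^(4t)(2,3) + c_2e^(t)(-1,-1).

x(t) = 2c_1e^(4t) - c_2e^(t), y(t) = 3c_1e^(4t) - c_2e^(t)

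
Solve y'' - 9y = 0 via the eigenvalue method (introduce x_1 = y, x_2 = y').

Let x_1 = y, x_2 = y'. Then x_1' = x_2 and x_2' = 9x_1.
A = [[0,1],[9,0]]; det(A-λI) = λ^2 - 9.
Eigenvalues λ = -3, 3 with eigenvectors (1,-3), (1,3).

y(t) = C_1e^(-3t) + C_2e^(3t)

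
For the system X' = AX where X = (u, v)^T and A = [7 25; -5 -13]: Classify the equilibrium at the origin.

A = [[7,25],[-5,-13]]; det(A-λI) = λ^2 + 6λ + 34.
λ = -3 ± 5i: negative real part.

stable spiral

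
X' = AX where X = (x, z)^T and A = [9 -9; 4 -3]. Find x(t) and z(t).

Coefficient matrix A = [[9, -9], [4, -3]].
Characteristic polynomial det(A - λI) = λ^2 - 6λ + 9 = 0.
Single eigenvalue λ = 3 with algebraic multiplicity 2.
Eigenvector v = (3,2); generalized eigenvector w with (A-λI)w=v is (-1,-1).
General solution: e^(3t)[C_1·v + C_2·(t·v + w)].

x(t) = 3C_1e^(3t) + 3C_2te^(3t) - C_2e^(3t), z(t) = 2C_1e^(3t) + 2C_2te^(3t) - C_2e^(3t)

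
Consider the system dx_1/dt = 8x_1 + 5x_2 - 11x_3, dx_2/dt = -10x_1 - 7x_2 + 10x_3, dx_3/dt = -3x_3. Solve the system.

Coefficient matrix A = [[8, 5, -11], [-10, -7, 10], [0, 0, -3]].
det(A - λI) = 0 gives eigenvalues λ = -3, 3, -2.
For λ=-3: eigenvector (1,0,1).
For λ=3: eigenvector (1,-1,0).
For λ=-2: eigenvector (1,-2,0).
General solution: C_1e^(-3t)(1,0,1) + C_2e^(3t)(1,-1,0) + C_3e^(-2t)(1,-2,0).

x_1(t) = C_1e^(-3t) + C_2e^(3t) + C_3e^(-2t), x_2(t) = -C_2e^(3t) - 2C_3e^(-2t), x_3(t) = C_1e^(-3t)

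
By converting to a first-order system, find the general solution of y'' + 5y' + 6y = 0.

y(t) = C_1e^(-3t) + C_2e^(-2t)

Let x_1 = y, x_2 = y'. Then x_1' = x_2 and x_2' = -6x_1 - 5x_2.
A = [[0,1],[-6,-5]]; det(A-λI) = λ^2 + 5λ + 6.
Eigenvalues λ = -3, -2 with eigenvectors (1,-3), (1,-2).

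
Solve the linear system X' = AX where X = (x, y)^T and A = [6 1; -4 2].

Coefficient matrix A = [[6, 1], [-4, 2]].
Characteristic polynomial det(A - λI) = λ^2 - 8λ + 16 = 0.
Single eigenvalue λ = 4 with algebraic multiplicity 2.
Eigenvector v = (-1,2); generalized eigenvector w with (A-λI)w=v is (-2,3).
General solution: e^(4t)[c_1·v + c_2·(t·v + w)].

x(t) = -c_1e^(4t) - c_2te^(4t) - 2c_2e^(4t), y(t) = 2c_1e^(4t) + 2c_2te^(4t) + 3c_2e^(4t)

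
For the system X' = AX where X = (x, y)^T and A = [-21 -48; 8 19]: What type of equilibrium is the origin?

saddle

A = [[-21,-48],[8,19]]; det(A-λI) = λ^2 + 2λ - 15.
λ = -5, 3: opposite signs.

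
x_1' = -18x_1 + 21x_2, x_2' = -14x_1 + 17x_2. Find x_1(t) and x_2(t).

Coefficient matrix A = [[-18, 21], [-14, 17]].
Characteristic polynomial det(A - λI) = λ^2 + λ - 12 = 0.
Eigenvalues λ = 3, -4.
For λ=3: (A-λI) row 1 is [-21, 21], so an eigenvector is (1, 1).
For λ=-4: (A-λI) row 1 is [-14, 21], so an eigenvector is (3, 2).
General solution: C_1e^(3t)(1,1) + C_2e^(-4t)(3,2).

x_1(t) = C_1e^(3t) + 3C_2e^(-4t), x_2(t) = C_1e^(3t) + 2C_2e^(-4t)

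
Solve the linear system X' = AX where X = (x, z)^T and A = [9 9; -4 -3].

Coefficient matrix A = [[9, 9], [-4, -3]].
Characteristic polynomial det(A - λI) = λ^2 - 6λ + 9 = 0.
Single eigenvalue λ = 3 with algebraic multiplicity 2.
Eigenvector v = (3,-2); generalized eigenvector w with (A-λI)w=v is (-1,1).
General solution: e^(3t)[c_1·v + c_2·(t·v + w)].

x(t) = 3c_1e^(3t) + 3c_2te^(3t) - c_2e^(3t), z(t) = -2c_1e^(3t) - 2c_2te^(3t) + c_2e^(3t)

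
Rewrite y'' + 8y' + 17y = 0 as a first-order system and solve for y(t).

Let x_1 = y, x_2 = y'. Then x_1' = x_2 and x_2' = -17x_1 - 8x_2.
A = [[0,1],[-17,-8]]; det(A-λI) = λ^2 + 8λ + 17.
Eigenvalues λ = -4 ± i.

y(t) = K_1e^(-4t)cos(t) + K_2e^(-4t)sin(t)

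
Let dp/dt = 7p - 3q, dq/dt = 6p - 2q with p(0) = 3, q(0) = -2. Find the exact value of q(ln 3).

A = [[7,-3],[6,-2]]; eigenvalues λ = 1, 4.
Eigenvectors: (-1,-2) for λ=1, (1,1) for λ=4.
From the initial condition, c_1 = 5, c_2 = 8.
q(ln 3) = (5)(3^1)(-2) + (8)(3^4)(1) = 618.

618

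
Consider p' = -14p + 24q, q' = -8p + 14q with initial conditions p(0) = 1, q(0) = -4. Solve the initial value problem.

Coefficient matrix A = [[-14, 24], [-8, 14]].
Characteristic polynomial det(A - λI) = λ^2 - 4 = 0.
Eigenvalues λ = -2, 2.
For λ=-2: (A-λI) row 1 is [-12, 24], so an eigenvector is (-2, -1).
For λ=2: (A-λI) row 1 is [-16, 24], so an eigenvector is (3, 2).
General solution: K_1e^(-2t)(-2,-1) + K_2e^(2t)(3,2).
Applying p(0)=1, q(0)=-4 gives K_1=-14, K_2=-9.

p(t) = -27e^(2t) + 28e^(-2t), q(t) = -18e^(2t) + 14e^(-2t)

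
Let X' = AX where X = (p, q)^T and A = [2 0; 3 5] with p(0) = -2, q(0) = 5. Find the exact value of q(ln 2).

A = [[2,0],[3,5]]; eigenvalues λ = 2, 5.
Eigenvectors: (-1,1) for λ=2, (0,-1) for λ=5.
From the initial condition, c_1 = 2, c_2 = -3.
q(ln 2) = (2)(2^2)(1) + (-3)(2^5)(-1) = 104.

104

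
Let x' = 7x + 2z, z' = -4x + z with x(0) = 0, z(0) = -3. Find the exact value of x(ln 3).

A = [[7,2],[-4,1]]; eigenvalues λ = 3, 5.
Eigenvectors: (1,-2) for λ=3, (-1,1) for λ=5.
From the initial condition, c_1 = 3, c_2 = 3.
x(ln 3) = (3)(3^3)(1) + (3)(3^5)(-1) = -648.

-648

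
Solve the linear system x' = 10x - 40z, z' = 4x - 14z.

Coefficient matrix A = [[10, -40], [4, -14]].
Characteristic polynomial det(A - λI) = λ^2 + 4λ + 20 = 0.
Eigenvalues λ = -2 ± 4i (complex conjugate pair).
For λ=-2+4i: an eigenvector is (-1,0) - i(-3,-1) = (-1 + 3i, 0 + i).
A real fundamental pair from Re and Im of e^((-2+4i)t)v: X_1 = e^(-2t)(cos(4t)·(-1,0) + sin(4t)·(-3,-1)), X_2 = e^(-2t)(sin(4t)·(-1,0) - cos(4t)·(-3,-1)).
General solution: K_1X_1 + K_2X_2.

x(t) = -3K_1e^(-2t)sin(4t) - K_1e^(-2t)cos(4t) - K_2e^(-2t)sin(4t) + 3K_2e^(-2t)cos(4t), z(t) = -K_1e^(-2t)sin(4t) + K_2e^(-2t)cos(4t)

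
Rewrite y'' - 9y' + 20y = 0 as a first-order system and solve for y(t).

Let x_1 = y, x_2 = y'. Then x_1' = x_2 and x_2' = -20x_1 + 9x_2.
A = [[0,1],[-20,9]]; det(A-λI) = λ^2 - 9λ + 20.
Eigenvalues λ = 4, 5 with eigenvectors (1,4), (1,5).

y(t) = C_1e^(4t) + C_2e^(5t)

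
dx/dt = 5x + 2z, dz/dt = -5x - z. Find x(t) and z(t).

Coefficient matrix A = [[5, 2], [-5, -1]].
Characteristic polynomial det(A - λI) = λ^2 - 4λ + 5 = 0.
Eigenvalues λ = 2 ± i (complex conjugate pair).
For λ=2+i: an eigenvector is (-1,1) - i(-1,2) = (-1 + i, 1 - 2i).
A real fundamental pair from Re and Im of e^((2+i)t)v: X_1 = e^(2t)(cos(t)·(-1,1) + sin(t)·(-1,2)), X_2 = e^(2t)(sin(t)·(-1,1) - cos(t)·(-1,2)).
General solution: c_1X_1 + c_2X_2.

x(t) = -c_1e^(2t)sin(t) - c_1e^(2t)cos(t) - c_2e^(2t)sin(t) + c_2e^(2t)cos(t), z(t) = 2c_1e^(2t)sin(t) + c_1e^(2t)cos(t) + c_2e^(2t)sin(t) - 2c_2e^(2t)cos(t)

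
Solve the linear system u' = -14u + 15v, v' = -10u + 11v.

Coefficient matrix A = [[-14, 15], [-10, 11]].
Characteristic polynomial det(A - λI) = λ^2 + 3λ - 4 = 0.
Eigenvalues λ = -4, 1.
For λ=-4: (A-λI) row 1 is [-10, 15], so an eigenvector is (-3, -2).
For λ=1: (A-λI) row 1 is [-15, 15], so an eigenvector is (-1, -1).
General solution: K_1e^(-4t)(-3,-2) + K_2e^(t)(-1,-1).

u(t) = -3K_1e^(-4t) - K_2e^(t), v(t) = -2K_1e^(-4t) - K_2e^(t)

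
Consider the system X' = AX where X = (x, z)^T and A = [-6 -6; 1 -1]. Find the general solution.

Coefficient matrix A = [[-6, -6], [1, -1]].
Characteristic polynomial det(A - λI) = λ^2 + 7λ + 12 = 0.
Eigenvalues λ = -3, -4.
For λ=-3: (A-λI) row 1 is [-3, -6], so an eigenvector is (-2, 1).
For λ=-4: (A-λI) row 1 is [-2, -6], so an eigenvector is (-3, 1).
General solution: K_1e^(-3t)(-2,1) + K_2e^(-4t)(-3,1).

x(t) = -2K_1e^(-3t) - 3K_2e^(-4t), z(t) = K_1e^(-3t) + K_2e^(-4t)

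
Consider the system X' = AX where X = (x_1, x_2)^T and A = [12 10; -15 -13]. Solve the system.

Coefficient matrix A = [[12, 10], [-15, -13]].
Characteristic polynomial det(A - λI) = λ^2 + λ - 6 = 0.
Eigenvalues λ = 2, -3.
For λ=2: (A-λI) row 1 is [10, 10], so an eigenvector is (-1, 1).
For λ=-3: (A-λI) row 1 is [15, 10], so an eigenvector is (2, -3).
General solution: K_1e^(2t)(-1,1) + K_2e^(-3t)(2,-3).

x_1(t) = -K_1e^(2t) + 2K_2e^(-3t), x_2(t) = K_1e^(2t) - 3K_2e^(-3t)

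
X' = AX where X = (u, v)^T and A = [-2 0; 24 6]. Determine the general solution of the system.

Coefficient matrix A = [[-2, 0], [24, 6]].
Characteristic polynomial det(A - λI) = λ^2 - 4λ - 12 = 0.
Eigenvalues λ = -2, 6.
For λ=-2: (A-λI) row 2 is [24, 8], so an eigenvector is (1, -3).
For λ=6: (A-λI) row 1 is [-8, 0], so an eigenvector is (0, 1).
General solution: C_1e^(-2t)(1,-3) + C_2e^(6t)(0,1).

u(t) = C_1e^(-2t), v(t) = -3C_1e^(-2t) + C_2e^(6t)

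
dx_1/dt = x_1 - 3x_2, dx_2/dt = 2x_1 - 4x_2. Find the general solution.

x_1(t) = c_1e^(-2t) - 3c_2e^(-t), x_2(t) = c_1e^(-2t) - 2c_2e^(-t)

Coefficient matrix A = [[1, -3], [2, -4]].
Characteristic polynomial det(A - λI) = λ^2 + 3λ + 2 = 0.
Eigenvalues λ = -2, -1.
For λ=-2: (A-λI) row 1 is [3, -3], so an eigenvector is (1, 1).
For λ=-1: (A-λI) row 1 is [2, -3], so an eigenvector is (-3, -2).
General solution: c_1e^(-2t)(1,1) + c_2e^(-t)(-3,-2).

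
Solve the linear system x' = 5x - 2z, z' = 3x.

x(t) = -C_1e^(3t) - 2C_2e^(2t), z(t) = -C_1e^(3t) - 3C_2e^(2t)

Coefficient matrix A = [[5, -2], [3, 0]].
Characteristic polynomial det(A - λI) = λ^2 - 5λ + 6 = 0.
Eigenvalues λ = 3, 2.
For λ=3: (A-λI) row 1 is [2, -2], so an eigenvector is (-1, -1).
For λ=2: (A-λI) row 1 is [3, -2], so an eigenvector is (-2, -3).
General solution: C_1e^(3t)(-1,-1) + C_2e^(2t)(-2,-3).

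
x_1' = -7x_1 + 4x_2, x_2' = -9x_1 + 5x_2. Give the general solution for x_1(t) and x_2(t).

Coefficient matrix A = [[-7, 4], [-9, 5]].
Characteristic polynomial det(A - λI) = λ^2 + 2λ + 1 = 0.
Single eigenvalue λ = -1 with algebraic multiplicity 2.
Eigenvector v = (-2,-3); generalized eigenvector w with (A-λI)w=v is (-1,-2).
General solution: e^(-t)[K_1·v + K_2·(t·v + w)].

x_1(t) = -2K_1e^(-t) - 2K_2te^(-t) - K_2e^(-t), x_2(t) = -3K_1e^(-t) - 3K_2te^(-t) - 2K_2e^(-t)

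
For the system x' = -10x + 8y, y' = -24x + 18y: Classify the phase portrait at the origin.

unstable node

A = [[-10,8],[-24,18]]; det(A-λI) = λ^2 - 8λ + 12.
λ = 6, 2: both positive.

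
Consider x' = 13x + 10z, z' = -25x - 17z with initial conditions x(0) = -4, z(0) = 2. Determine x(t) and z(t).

Coefficient matrix A = [[13, 10], [-25, -17]].
Characteristic polynomial det(A - λI) = λ^2 + 4λ + 29 = 0.
Eigenvalues λ = -2 ± 5i (complex conjugate pair).
For λ=-2+5i: an eigenvector is (-1,2) - i(1,-1) = (-1 - i, 2 + i).
A real fundamental pair from Re and Im of e^((-2+5i)t)v: X_1 = e^(-2t)(cos(5t)·(-1,2) + sin(5t)·(1,-1)), X_2 = e^(-2t)(sin(5t)·(-1,2) - cos(5t)·(1,-1)).
General solution: c_1X_1 + c_2X_2.
Applying x(0)=-4, z(0)=2 gives c_1=-2, c_2=6.

x(t) = -8e^(-2t)sin(5t) - 4e^(-2t)cos(5t), z(t) = 14e^(-2t)sin(5t) + 2e^(-2t)cos(5t)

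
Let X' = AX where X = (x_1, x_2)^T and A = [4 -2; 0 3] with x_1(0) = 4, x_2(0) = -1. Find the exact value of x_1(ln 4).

A = [[4,-2],[0,3]]; eigenvalues λ = 3, 4.
Eigenvectors: (2,1) for λ=3, (-1,0) for λ=4.
From the initial condition, c_1 = -1, c_2 = -6.
x_1(ln 4) = (-1)(4^3)(2) + (-6)(4^4)(-1) = 1408.

1408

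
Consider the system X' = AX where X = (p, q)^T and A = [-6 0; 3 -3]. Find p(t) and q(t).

Coefficient matrix A = [[-6, 0], [3, -3]].
Characteristic polynomial det(A - λI) = λ^2 + 9λ + 18 = 0.
Eigenvalues λ = -3, -6.
For λ=-3: (A-λI) row 1 is [-3, 0], so an eigenvector is (0, -1).
For λ=-6: (A-λI) row 2 is [3, 3], so an eigenvector is (1, -1).
General solution: c_1e^(-3t)(0,-1) + c_2e^(-6t)(1,-1).

p(t) = c_2e^(-6t), q(t) = -c_1e^(-3t) - c_2e^(-6t)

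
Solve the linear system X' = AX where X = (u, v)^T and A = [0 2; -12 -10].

Coefficient matrix A = [[0, 2], [-12, -10]].
Characteristic polynomial det(A - λI) = λ^2 + 10λ + 24 = 0.
Eigenvalues λ = -4, -6.
For λ=-4: (A-λI) row 1 is [4, 2], so an eigenvector is (1, -2).
For λ=-6: (A-λI) row 1 is [6, 2], so an eigenvector is (-1, 3).
General solution: C_1e^(-4t)(1,-2) + C_2e^(-6t)(-1,3).

u(t) = C_1e^(-4t) - C_2e^(-6t), v(t) = -2C_1e^(-4t) + 3C_2e^(-6t)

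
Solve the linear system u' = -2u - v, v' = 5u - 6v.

u(t) = -C_1e^(-4t)cos(t) - C_2e^(-4t)sin(t), v(t) = -C_1e^(-4t)sin(t) - 2C_1e^(-4t)cos(t) - 2C_2e^(-4t)sin(t) + C_2e^(-4t)cos(t)

Coefficient matrix A = [[-2, -1], [5, -6]].
Characteristic polynomial det(A - λI) = λ^2 + 8λ + 17 = 0.
Eigenvalues λ = -4 ± i (complex conjugate pair).
For λ=-4+i: an eigenvector is (-1,-2) - i(0,-1) = (-1, -2 + i).
A real fundamental pair from Re and Im of e^((-4+i)t)v: X_1 = e^(-4t)(cos(t)·(-1,-2) + sin(t)·(0,-1)), X_2 = e^(-4t)(sin(t)·(-1,-2) - cos(t)·(0,-1)).
General solution: C_1X_1 + C_2X_2.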